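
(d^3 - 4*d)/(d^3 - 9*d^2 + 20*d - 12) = d*(d + 2)/(d^2 - 7*d + 6)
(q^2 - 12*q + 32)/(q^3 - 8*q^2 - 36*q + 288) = (q - 4)/(q^2 - 36)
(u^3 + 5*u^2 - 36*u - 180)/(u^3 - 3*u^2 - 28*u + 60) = (u + 6)/(u - 2)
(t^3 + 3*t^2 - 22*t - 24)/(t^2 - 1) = (t^2 + 2*t - 24)/(t - 1)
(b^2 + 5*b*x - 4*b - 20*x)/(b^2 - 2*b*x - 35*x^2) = (4 - b)/(-b + 7*x)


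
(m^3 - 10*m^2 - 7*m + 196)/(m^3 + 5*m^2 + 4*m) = (m^2 - 14*m + 49)/(m*(m + 1))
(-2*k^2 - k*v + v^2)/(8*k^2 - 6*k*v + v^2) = (k + v)/(-4*k + v)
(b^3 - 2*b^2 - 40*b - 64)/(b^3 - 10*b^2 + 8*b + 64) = (b + 4)/(b - 4)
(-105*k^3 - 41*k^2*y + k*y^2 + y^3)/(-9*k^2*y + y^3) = (-35*k^2 - 2*k*y + y^2)/(y*(-3*k + y))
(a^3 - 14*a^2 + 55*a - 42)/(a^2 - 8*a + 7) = a - 6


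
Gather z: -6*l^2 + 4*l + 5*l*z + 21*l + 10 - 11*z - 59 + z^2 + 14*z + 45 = -6*l^2 + 25*l + z^2 + z*(5*l + 3) - 4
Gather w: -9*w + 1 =1 - 9*w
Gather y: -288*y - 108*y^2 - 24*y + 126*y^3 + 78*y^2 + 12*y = 126*y^3 - 30*y^2 - 300*y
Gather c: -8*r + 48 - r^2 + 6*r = -r^2 - 2*r + 48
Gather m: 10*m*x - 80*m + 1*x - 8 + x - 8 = m*(10*x - 80) + 2*x - 16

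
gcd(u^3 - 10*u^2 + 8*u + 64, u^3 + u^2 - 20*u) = u - 4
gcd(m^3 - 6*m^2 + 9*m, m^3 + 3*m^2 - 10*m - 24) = m - 3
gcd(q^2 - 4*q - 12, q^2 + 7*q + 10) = q + 2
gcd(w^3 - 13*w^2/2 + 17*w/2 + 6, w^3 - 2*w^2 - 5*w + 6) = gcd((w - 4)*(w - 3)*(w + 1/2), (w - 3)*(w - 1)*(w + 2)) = w - 3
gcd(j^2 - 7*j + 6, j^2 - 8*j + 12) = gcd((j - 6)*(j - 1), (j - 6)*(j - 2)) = j - 6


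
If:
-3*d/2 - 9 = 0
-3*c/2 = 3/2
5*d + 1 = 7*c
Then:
No Solution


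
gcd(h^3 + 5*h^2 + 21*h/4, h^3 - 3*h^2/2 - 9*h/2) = h^2 + 3*h/2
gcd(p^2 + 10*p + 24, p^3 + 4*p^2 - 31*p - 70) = 1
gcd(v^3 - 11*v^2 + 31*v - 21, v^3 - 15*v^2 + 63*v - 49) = v^2 - 8*v + 7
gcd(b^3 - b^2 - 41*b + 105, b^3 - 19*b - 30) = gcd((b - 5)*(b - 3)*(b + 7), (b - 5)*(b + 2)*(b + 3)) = b - 5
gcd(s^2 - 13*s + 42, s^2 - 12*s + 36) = s - 6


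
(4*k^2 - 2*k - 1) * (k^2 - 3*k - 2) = 4*k^4 - 14*k^3 - 3*k^2 + 7*k + 2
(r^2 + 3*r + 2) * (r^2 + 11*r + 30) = r^4 + 14*r^3 + 65*r^2 + 112*r + 60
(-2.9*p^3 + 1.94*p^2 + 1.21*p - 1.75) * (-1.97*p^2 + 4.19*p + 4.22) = 5.713*p^5 - 15.9728*p^4 - 6.4931*p^3 + 16.7042*p^2 - 2.2263*p - 7.385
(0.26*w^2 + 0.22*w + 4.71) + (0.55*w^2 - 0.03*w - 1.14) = 0.81*w^2 + 0.19*w + 3.57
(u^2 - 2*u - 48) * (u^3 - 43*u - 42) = u^5 - 2*u^4 - 91*u^3 + 44*u^2 + 2148*u + 2016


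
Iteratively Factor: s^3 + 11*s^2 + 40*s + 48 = (s + 4)*(s^2 + 7*s + 12) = (s + 4)^2*(s + 3)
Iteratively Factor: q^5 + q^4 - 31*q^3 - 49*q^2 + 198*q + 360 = (q + 2)*(q^4 - q^3 - 29*q^2 + 9*q + 180) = (q + 2)*(q + 4)*(q^3 - 5*q^2 - 9*q + 45) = (q - 5)*(q + 2)*(q + 4)*(q^2 - 9) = (q - 5)*(q + 2)*(q + 3)*(q + 4)*(q - 3)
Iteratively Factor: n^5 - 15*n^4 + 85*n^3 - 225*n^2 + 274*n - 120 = (n - 4)*(n^4 - 11*n^3 + 41*n^2 - 61*n + 30) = (n - 4)*(n - 2)*(n^3 - 9*n^2 + 23*n - 15) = (n - 4)*(n - 3)*(n - 2)*(n^2 - 6*n + 5) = (n - 4)*(n - 3)*(n - 2)*(n - 1)*(n - 5)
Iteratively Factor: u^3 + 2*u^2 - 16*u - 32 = (u + 2)*(u^2 - 16) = (u - 4)*(u + 2)*(u + 4)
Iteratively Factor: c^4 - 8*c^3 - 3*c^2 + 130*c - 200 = (c - 5)*(c^3 - 3*c^2 - 18*c + 40) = (c - 5)*(c + 4)*(c^2 - 7*c + 10) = (c - 5)^2*(c + 4)*(c - 2)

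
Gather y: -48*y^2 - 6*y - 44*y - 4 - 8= -48*y^2 - 50*y - 12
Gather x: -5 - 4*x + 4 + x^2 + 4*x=x^2 - 1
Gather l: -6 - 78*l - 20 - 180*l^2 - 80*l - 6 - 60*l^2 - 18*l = -240*l^2 - 176*l - 32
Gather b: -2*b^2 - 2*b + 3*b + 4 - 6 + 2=-2*b^2 + b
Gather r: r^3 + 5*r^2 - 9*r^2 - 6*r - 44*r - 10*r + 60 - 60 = r^3 - 4*r^2 - 60*r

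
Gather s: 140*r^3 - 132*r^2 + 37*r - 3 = 140*r^3 - 132*r^2 + 37*r - 3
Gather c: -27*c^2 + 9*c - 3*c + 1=-27*c^2 + 6*c + 1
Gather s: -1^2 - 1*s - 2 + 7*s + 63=6*s + 60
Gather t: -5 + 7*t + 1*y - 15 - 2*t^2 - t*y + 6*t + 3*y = -2*t^2 + t*(13 - y) + 4*y - 20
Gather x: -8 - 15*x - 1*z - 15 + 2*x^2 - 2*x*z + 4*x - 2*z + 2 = 2*x^2 + x*(-2*z - 11) - 3*z - 21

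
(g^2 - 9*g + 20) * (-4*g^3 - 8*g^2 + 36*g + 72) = -4*g^5 + 28*g^4 + 28*g^3 - 412*g^2 + 72*g + 1440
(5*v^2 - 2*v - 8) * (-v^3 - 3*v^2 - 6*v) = -5*v^5 - 13*v^4 - 16*v^3 + 36*v^2 + 48*v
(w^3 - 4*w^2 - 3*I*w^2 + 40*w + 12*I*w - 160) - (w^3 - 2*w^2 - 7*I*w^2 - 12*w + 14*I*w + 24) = -2*w^2 + 4*I*w^2 + 52*w - 2*I*w - 184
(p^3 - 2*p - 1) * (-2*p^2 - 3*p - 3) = -2*p^5 - 3*p^4 + p^3 + 8*p^2 + 9*p + 3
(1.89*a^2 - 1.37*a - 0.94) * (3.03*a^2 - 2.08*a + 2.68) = 5.7267*a^4 - 8.0823*a^3 + 5.0666*a^2 - 1.7164*a - 2.5192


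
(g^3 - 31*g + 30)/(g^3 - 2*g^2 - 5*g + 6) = (g^2 + g - 30)/(g^2 - g - 6)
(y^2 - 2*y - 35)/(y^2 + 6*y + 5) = (y - 7)/(y + 1)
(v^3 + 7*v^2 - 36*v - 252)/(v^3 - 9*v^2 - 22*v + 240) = (v^2 + 13*v + 42)/(v^2 - 3*v - 40)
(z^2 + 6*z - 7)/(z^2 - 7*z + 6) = (z + 7)/(z - 6)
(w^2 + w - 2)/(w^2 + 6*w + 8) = (w - 1)/(w + 4)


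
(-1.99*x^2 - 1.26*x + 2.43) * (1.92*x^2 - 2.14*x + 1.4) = -3.8208*x^4 + 1.8394*x^3 + 4.576*x^2 - 6.9642*x + 3.402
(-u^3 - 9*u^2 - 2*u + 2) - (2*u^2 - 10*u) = -u^3 - 11*u^2 + 8*u + 2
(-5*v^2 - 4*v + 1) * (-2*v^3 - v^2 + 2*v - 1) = 10*v^5 + 13*v^4 - 8*v^3 - 4*v^2 + 6*v - 1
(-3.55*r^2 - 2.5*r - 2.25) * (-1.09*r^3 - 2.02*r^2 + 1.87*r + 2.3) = 3.8695*r^5 + 9.896*r^4 + 0.864*r^3 - 8.295*r^2 - 9.9575*r - 5.175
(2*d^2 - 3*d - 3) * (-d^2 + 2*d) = -2*d^4 + 7*d^3 - 3*d^2 - 6*d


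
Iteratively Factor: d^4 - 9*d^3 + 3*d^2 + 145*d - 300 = (d - 5)*(d^3 - 4*d^2 - 17*d + 60) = (d - 5)*(d + 4)*(d^2 - 8*d + 15) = (d - 5)*(d - 3)*(d + 4)*(d - 5)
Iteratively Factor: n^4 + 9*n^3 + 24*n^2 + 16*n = (n + 4)*(n^3 + 5*n^2 + 4*n) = n*(n + 4)*(n^2 + 5*n + 4) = n*(n + 1)*(n + 4)*(n + 4)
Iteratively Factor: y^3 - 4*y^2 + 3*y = (y - 1)*(y^2 - 3*y) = y*(y - 1)*(y - 3)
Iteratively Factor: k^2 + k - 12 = (k + 4)*(k - 3)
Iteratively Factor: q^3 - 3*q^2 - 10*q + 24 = (q - 4)*(q^2 + q - 6) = (q - 4)*(q + 3)*(q - 2)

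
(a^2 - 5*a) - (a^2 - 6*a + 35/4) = a - 35/4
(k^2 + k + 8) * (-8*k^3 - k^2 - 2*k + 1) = -8*k^5 - 9*k^4 - 67*k^3 - 9*k^2 - 15*k + 8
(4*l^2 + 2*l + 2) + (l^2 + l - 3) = 5*l^2 + 3*l - 1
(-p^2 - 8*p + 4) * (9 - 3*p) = 3*p^3 + 15*p^2 - 84*p + 36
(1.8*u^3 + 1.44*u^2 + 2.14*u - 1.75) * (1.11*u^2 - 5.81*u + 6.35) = 1.998*u^5 - 8.8596*u^4 + 5.439*u^3 - 5.2319*u^2 + 23.7565*u - 11.1125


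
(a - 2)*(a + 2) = a^2 - 4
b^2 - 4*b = b*(b - 4)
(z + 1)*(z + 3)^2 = z^3 + 7*z^2 + 15*z + 9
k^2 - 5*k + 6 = (k - 3)*(k - 2)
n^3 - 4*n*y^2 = n*(n - 2*y)*(n + 2*y)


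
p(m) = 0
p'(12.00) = 0.00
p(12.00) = 0.00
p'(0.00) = 0.00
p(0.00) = 0.00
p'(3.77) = 0.00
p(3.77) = 0.00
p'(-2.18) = 0.00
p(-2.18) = 0.00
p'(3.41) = 0.00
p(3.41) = 0.00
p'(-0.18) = 0.00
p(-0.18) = 0.00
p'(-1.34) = 0.00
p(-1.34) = 0.00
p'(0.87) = 0.00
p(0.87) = 0.00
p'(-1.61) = 0.00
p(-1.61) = 0.00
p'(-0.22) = 0.00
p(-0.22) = 0.00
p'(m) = 0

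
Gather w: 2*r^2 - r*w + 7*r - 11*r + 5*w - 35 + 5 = 2*r^2 - 4*r + w*(5 - r) - 30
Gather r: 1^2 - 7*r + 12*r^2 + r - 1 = 12*r^2 - 6*r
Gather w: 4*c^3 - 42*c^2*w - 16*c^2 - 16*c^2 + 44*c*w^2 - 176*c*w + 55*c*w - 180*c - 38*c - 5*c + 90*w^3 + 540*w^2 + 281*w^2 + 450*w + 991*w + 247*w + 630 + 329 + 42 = 4*c^3 - 32*c^2 - 223*c + 90*w^3 + w^2*(44*c + 821) + w*(-42*c^2 - 121*c + 1688) + 1001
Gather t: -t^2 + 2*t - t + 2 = -t^2 + t + 2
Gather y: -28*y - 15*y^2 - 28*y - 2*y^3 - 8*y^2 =-2*y^3 - 23*y^2 - 56*y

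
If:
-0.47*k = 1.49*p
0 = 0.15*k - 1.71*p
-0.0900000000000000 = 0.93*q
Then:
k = 0.00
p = 0.00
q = -0.10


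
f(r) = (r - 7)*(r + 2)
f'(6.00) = 7.00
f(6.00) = -8.00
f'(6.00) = 7.00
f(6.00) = -8.00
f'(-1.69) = -8.38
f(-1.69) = -2.69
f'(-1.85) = -8.70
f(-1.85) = -1.33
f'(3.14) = 1.28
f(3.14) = -19.84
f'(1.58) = -1.84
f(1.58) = -19.40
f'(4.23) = 3.46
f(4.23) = -17.26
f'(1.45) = -2.10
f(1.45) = -19.15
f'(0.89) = -3.22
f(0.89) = -17.66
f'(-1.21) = -7.42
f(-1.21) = -6.49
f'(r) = 2*r - 5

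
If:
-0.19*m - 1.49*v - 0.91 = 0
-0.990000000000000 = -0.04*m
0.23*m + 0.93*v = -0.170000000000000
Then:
No Solution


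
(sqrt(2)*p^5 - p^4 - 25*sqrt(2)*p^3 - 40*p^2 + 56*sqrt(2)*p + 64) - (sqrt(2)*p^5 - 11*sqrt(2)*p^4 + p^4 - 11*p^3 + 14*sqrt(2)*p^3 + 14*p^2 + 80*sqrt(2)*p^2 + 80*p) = -2*p^4 + 11*sqrt(2)*p^4 - 39*sqrt(2)*p^3 + 11*p^3 - 80*sqrt(2)*p^2 - 54*p^2 - 80*p + 56*sqrt(2)*p + 64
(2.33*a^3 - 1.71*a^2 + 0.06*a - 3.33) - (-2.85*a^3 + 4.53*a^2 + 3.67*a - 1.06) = 5.18*a^3 - 6.24*a^2 - 3.61*a - 2.27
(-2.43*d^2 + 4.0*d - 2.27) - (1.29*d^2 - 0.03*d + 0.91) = -3.72*d^2 + 4.03*d - 3.18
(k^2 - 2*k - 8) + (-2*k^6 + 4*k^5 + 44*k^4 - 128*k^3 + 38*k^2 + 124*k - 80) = -2*k^6 + 4*k^5 + 44*k^4 - 128*k^3 + 39*k^2 + 122*k - 88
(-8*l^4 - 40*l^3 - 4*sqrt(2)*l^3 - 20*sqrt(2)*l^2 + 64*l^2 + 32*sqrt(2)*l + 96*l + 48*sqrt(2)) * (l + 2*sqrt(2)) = -8*l^5 - 40*l^4 - 20*sqrt(2)*l^4 - 100*sqrt(2)*l^3 + 48*l^3 + 16*l^2 + 160*sqrt(2)*l^2 + 128*l + 240*sqrt(2)*l + 192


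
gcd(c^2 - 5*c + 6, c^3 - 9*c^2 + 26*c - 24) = c^2 - 5*c + 6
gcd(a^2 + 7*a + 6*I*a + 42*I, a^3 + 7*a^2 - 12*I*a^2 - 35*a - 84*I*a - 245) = a + 7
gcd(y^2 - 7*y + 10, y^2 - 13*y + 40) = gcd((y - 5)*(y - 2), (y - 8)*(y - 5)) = y - 5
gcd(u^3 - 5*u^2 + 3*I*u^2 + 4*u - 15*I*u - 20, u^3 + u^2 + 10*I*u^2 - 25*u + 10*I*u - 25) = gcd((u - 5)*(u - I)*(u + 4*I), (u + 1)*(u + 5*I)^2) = 1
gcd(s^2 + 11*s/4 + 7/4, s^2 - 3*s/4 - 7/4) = s + 1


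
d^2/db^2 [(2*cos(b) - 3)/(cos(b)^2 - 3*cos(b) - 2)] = (8*sin(b)^4*cos(b) - 24*sin(b)^4 + 228*sin(b)^2 - 63*cos(b) + 51*cos(3*b) + 156)/(4*(sin(b)^2 + 3*cos(b) + 1)^3)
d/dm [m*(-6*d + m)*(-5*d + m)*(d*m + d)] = d*(60*d^2*m + 30*d^2 - 33*d*m^2 - 22*d*m + 4*m^3 + 3*m^2)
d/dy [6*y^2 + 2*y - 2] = 12*y + 2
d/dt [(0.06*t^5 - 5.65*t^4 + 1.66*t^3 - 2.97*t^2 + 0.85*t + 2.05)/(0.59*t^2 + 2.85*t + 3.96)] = (0.1062*t^6 - 5.983*t^5 - 46.1401*t^4 - 80.034*t^3 + 10.7548*t^2 - 25.9414*t - 2.4765)/(0.3481*t^4 + 3.363*t^3 + 12.7953*t^2 + 22.572*t + 15.6816)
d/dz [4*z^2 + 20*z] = 8*z + 20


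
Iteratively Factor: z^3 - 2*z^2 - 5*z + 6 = (z + 2)*(z^2 - 4*z + 3) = (z - 3)*(z + 2)*(z - 1)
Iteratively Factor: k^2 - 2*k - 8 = (k - 4)*(k + 2)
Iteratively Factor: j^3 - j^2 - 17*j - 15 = (j + 3)*(j^2 - 4*j - 5) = (j - 5)*(j + 3)*(j + 1)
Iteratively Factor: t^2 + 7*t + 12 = (t + 3)*(t + 4)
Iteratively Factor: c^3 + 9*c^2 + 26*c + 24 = (c + 2)*(c^2 + 7*c + 12) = (c + 2)*(c + 4)*(c + 3)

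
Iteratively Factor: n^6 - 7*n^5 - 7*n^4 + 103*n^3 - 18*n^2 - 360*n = (n - 3)*(n^5 - 4*n^4 - 19*n^3 + 46*n^2 + 120*n) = n*(n - 3)*(n^4 - 4*n^3 - 19*n^2 + 46*n + 120) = n*(n - 3)*(n + 3)*(n^3 - 7*n^2 + 2*n + 40) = n*(n - 3)*(n + 2)*(n + 3)*(n^2 - 9*n + 20) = n*(n - 5)*(n - 3)*(n + 2)*(n + 3)*(n - 4)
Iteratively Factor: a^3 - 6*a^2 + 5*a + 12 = (a - 3)*(a^2 - 3*a - 4) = (a - 3)*(a + 1)*(a - 4)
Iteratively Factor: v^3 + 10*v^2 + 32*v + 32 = (v + 4)*(v^2 + 6*v + 8) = (v + 2)*(v + 4)*(v + 4)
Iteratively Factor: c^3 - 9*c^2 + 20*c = (c)*(c^2 - 9*c + 20) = c*(c - 5)*(c - 4)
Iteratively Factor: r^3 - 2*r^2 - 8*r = (r)*(r^2 - 2*r - 8) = r*(r + 2)*(r - 4)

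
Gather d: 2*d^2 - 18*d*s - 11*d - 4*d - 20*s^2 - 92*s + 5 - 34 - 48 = 2*d^2 + d*(-18*s - 15) - 20*s^2 - 92*s - 77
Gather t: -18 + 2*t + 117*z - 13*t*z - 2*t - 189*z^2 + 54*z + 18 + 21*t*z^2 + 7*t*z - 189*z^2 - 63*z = t*(21*z^2 - 6*z) - 378*z^2 + 108*z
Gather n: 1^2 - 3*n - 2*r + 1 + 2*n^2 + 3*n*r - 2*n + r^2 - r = 2*n^2 + n*(3*r - 5) + r^2 - 3*r + 2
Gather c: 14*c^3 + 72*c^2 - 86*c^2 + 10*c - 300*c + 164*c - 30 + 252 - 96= 14*c^3 - 14*c^2 - 126*c + 126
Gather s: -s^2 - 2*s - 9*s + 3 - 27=-s^2 - 11*s - 24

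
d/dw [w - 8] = 1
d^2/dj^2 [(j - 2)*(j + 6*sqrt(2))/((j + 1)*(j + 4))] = 2*(-7*j^3 + 6*sqrt(2)*j^3 - 36*sqrt(2)*j^2 - 12*j^2 - 252*sqrt(2)*j + 24*j - 372*sqrt(2) + 56)/(j^6 + 15*j^5 + 87*j^4 + 245*j^3 + 348*j^2 + 240*j + 64)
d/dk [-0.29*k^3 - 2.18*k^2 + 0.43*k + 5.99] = -0.87*k^2 - 4.36*k + 0.43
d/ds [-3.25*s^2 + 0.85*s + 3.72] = 0.85 - 6.5*s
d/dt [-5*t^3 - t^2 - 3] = t*(-15*t - 2)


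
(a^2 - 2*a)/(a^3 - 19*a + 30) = a/(a^2 + 2*a - 15)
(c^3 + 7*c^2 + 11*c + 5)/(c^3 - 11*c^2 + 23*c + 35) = (c^2 + 6*c + 5)/(c^2 - 12*c + 35)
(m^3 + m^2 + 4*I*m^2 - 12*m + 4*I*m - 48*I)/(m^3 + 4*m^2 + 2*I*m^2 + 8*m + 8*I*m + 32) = (m - 3)/(m - 2*I)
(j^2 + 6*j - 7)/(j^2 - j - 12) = (-j^2 - 6*j + 7)/(-j^2 + j + 12)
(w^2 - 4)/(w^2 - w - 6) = (w - 2)/(w - 3)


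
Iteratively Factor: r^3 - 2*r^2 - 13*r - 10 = (r - 5)*(r^2 + 3*r + 2) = (r - 5)*(r + 1)*(r + 2)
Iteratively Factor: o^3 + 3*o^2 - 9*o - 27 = (o + 3)*(o^2 - 9) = (o + 3)^2*(o - 3)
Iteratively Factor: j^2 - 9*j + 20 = (j - 5)*(j - 4)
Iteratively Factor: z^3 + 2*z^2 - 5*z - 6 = (z + 1)*(z^2 + z - 6) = (z - 2)*(z + 1)*(z + 3)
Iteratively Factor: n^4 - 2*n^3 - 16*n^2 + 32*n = (n - 2)*(n^3 - 16*n) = n*(n - 2)*(n^2 - 16) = n*(n - 4)*(n - 2)*(n + 4)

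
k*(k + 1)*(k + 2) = k^3 + 3*k^2 + 2*k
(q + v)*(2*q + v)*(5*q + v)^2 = 50*q^4 + 95*q^3*v + 57*q^2*v^2 + 13*q*v^3 + v^4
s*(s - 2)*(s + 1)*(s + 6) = s^4 + 5*s^3 - 8*s^2 - 12*s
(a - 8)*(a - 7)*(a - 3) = a^3 - 18*a^2 + 101*a - 168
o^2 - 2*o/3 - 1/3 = (o - 1)*(o + 1/3)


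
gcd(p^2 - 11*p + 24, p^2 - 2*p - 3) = p - 3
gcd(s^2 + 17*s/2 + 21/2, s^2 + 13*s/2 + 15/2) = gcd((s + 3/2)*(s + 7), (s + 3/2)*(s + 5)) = s + 3/2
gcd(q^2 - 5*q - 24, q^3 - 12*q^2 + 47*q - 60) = 1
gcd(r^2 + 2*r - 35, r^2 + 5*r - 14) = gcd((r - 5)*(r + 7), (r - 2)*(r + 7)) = r + 7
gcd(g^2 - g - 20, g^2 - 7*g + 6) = 1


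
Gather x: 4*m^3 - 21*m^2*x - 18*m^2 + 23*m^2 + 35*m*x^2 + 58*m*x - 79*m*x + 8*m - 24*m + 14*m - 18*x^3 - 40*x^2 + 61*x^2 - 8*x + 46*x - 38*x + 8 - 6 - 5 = 4*m^3 + 5*m^2 - 2*m - 18*x^3 + x^2*(35*m + 21) + x*(-21*m^2 - 21*m) - 3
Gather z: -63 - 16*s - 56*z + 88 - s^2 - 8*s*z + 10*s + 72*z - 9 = -s^2 - 6*s + z*(16 - 8*s) + 16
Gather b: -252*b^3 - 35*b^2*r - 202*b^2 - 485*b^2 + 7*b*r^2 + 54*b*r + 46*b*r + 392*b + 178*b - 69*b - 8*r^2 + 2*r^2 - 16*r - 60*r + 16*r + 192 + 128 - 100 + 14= -252*b^3 + b^2*(-35*r - 687) + b*(7*r^2 + 100*r + 501) - 6*r^2 - 60*r + 234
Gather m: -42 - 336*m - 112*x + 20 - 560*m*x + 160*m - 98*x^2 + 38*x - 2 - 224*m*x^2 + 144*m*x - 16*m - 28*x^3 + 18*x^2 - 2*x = m*(-224*x^2 - 416*x - 192) - 28*x^3 - 80*x^2 - 76*x - 24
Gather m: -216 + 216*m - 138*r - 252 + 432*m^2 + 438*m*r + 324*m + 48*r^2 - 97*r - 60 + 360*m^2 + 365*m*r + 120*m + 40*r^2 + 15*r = 792*m^2 + m*(803*r + 660) + 88*r^2 - 220*r - 528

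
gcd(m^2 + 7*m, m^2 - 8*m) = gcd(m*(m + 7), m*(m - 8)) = m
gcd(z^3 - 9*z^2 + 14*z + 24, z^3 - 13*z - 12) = z^2 - 3*z - 4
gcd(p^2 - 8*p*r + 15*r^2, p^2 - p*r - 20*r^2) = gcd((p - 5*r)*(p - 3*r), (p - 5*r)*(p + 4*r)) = p - 5*r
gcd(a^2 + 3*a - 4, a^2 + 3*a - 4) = a^2 + 3*a - 4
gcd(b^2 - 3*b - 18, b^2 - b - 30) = b - 6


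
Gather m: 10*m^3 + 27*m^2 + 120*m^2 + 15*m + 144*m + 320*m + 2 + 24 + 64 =10*m^3 + 147*m^2 + 479*m + 90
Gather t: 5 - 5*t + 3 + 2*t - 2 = 6 - 3*t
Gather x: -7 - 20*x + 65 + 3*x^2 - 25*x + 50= 3*x^2 - 45*x + 108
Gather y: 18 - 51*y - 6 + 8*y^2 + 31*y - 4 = 8*y^2 - 20*y + 8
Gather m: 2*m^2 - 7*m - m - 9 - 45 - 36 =2*m^2 - 8*m - 90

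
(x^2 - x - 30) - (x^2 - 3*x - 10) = 2*x - 20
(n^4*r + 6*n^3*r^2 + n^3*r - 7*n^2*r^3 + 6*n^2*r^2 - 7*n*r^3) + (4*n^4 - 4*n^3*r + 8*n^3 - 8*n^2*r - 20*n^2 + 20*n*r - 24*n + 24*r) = n^4*r + 4*n^4 + 6*n^3*r^2 - 3*n^3*r + 8*n^3 - 7*n^2*r^3 + 6*n^2*r^2 - 8*n^2*r - 20*n^2 - 7*n*r^3 + 20*n*r - 24*n + 24*r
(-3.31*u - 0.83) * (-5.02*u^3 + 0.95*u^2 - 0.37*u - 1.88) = 16.6162*u^4 + 1.0221*u^3 + 0.4362*u^2 + 6.5299*u + 1.5604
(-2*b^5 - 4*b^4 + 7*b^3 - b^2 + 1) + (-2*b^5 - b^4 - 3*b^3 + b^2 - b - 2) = -4*b^5 - 5*b^4 + 4*b^3 - b - 1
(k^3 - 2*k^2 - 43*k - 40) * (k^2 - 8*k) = k^5 - 10*k^4 - 27*k^3 + 304*k^2 + 320*k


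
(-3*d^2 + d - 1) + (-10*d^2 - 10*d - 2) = -13*d^2 - 9*d - 3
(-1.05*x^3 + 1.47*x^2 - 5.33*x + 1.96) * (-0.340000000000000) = 0.357*x^3 - 0.4998*x^2 + 1.8122*x - 0.6664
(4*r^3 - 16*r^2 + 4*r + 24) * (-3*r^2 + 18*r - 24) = -12*r^5 + 120*r^4 - 396*r^3 + 384*r^2 + 336*r - 576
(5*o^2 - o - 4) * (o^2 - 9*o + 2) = 5*o^4 - 46*o^3 + 15*o^2 + 34*o - 8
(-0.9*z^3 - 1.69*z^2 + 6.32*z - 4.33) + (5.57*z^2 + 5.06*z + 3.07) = -0.9*z^3 + 3.88*z^2 + 11.38*z - 1.26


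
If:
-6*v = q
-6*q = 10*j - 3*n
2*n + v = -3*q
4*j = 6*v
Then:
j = 0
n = 0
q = 0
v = 0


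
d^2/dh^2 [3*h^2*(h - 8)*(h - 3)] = 36*h^2 - 198*h + 144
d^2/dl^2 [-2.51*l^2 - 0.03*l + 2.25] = -5.02000000000000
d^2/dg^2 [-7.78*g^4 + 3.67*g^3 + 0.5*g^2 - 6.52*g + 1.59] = -93.36*g^2 + 22.02*g + 1.0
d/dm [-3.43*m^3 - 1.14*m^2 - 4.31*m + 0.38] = -10.29*m^2 - 2.28*m - 4.31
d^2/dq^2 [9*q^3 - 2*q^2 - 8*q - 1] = 54*q - 4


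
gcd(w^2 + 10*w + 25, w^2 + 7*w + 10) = w + 5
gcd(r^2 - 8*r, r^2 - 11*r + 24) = r - 8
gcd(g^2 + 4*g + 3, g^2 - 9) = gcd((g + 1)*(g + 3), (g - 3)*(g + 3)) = g + 3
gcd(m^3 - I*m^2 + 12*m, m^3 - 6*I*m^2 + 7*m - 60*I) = m^2 - I*m + 12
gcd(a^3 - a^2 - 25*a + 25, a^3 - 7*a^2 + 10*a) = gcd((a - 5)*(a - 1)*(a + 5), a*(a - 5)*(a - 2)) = a - 5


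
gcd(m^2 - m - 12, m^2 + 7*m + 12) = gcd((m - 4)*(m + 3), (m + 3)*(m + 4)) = m + 3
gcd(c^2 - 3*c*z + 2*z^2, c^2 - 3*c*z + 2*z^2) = c^2 - 3*c*z + 2*z^2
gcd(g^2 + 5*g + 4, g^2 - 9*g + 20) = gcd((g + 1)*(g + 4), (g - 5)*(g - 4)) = 1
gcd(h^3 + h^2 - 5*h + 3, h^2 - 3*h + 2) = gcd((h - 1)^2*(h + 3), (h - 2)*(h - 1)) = h - 1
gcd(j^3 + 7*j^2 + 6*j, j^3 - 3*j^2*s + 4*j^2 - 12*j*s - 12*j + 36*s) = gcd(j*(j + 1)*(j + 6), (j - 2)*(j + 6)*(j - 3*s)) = j + 6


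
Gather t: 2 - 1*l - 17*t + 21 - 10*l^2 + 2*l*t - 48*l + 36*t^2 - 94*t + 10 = -10*l^2 - 49*l + 36*t^2 + t*(2*l - 111) + 33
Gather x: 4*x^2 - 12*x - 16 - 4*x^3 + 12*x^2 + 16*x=-4*x^3 + 16*x^2 + 4*x - 16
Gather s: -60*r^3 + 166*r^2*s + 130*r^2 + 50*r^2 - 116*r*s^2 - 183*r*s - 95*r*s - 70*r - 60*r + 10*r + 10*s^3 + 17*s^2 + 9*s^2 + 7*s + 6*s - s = -60*r^3 + 180*r^2 - 120*r + 10*s^3 + s^2*(26 - 116*r) + s*(166*r^2 - 278*r + 12)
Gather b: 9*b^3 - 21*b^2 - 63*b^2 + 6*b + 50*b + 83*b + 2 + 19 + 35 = 9*b^3 - 84*b^2 + 139*b + 56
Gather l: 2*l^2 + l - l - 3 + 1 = 2*l^2 - 2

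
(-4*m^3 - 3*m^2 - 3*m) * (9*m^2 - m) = -36*m^5 - 23*m^4 - 24*m^3 + 3*m^2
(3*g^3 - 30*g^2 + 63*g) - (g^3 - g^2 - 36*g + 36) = 2*g^3 - 29*g^2 + 99*g - 36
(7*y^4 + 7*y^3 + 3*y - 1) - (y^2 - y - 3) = 7*y^4 + 7*y^3 - y^2 + 4*y + 2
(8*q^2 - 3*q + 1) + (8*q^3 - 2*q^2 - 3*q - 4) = 8*q^3 + 6*q^2 - 6*q - 3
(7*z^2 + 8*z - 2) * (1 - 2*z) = -14*z^3 - 9*z^2 + 12*z - 2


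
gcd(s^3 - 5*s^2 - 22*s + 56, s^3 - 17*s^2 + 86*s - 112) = s^2 - 9*s + 14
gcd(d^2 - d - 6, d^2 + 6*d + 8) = d + 2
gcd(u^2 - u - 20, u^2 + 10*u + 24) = u + 4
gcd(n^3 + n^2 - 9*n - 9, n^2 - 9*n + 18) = n - 3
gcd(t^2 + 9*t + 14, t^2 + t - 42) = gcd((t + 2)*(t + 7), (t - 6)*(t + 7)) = t + 7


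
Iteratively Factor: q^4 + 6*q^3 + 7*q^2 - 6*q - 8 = (q + 4)*(q^3 + 2*q^2 - q - 2) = (q + 2)*(q + 4)*(q^2 - 1) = (q + 1)*(q + 2)*(q + 4)*(q - 1)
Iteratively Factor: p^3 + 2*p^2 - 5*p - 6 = (p + 1)*(p^2 + p - 6) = (p - 2)*(p + 1)*(p + 3)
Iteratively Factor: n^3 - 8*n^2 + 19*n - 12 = (n - 1)*(n^2 - 7*n + 12) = (n - 3)*(n - 1)*(n - 4)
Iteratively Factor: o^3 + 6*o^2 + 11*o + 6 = (o + 3)*(o^2 + 3*o + 2) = (o + 1)*(o + 3)*(o + 2)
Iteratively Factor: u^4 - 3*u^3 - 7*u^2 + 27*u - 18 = (u - 2)*(u^3 - u^2 - 9*u + 9) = (u - 3)*(u - 2)*(u^2 + 2*u - 3) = (u - 3)*(u - 2)*(u + 3)*(u - 1)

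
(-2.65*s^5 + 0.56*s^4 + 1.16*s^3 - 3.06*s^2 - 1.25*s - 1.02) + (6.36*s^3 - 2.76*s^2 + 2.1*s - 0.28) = -2.65*s^5 + 0.56*s^4 + 7.52*s^3 - 5.82*s^2 + 0.85*s - 1.3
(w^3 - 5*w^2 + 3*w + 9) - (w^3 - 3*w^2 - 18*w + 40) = -2*w^2 + 21*w - 31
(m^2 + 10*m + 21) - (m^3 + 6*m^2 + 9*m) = -m^3 - 5*m^2 + m + 21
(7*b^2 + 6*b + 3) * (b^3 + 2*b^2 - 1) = 7*b^5 + 20*b^4 + 15*b^3 - b^2 - 6*b - 3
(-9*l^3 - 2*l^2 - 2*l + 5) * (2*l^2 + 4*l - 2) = -18*l^5 - 40*l^4 + 6*l^3 + 6*l^2 + 24*l - 10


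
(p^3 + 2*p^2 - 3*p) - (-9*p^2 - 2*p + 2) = p^3 + 11*p^2 - p - 2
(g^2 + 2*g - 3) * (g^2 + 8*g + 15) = g^4 + 10*g^3 + 28*g^2 + 6*g - 45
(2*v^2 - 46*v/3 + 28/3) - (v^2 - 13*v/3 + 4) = v^2 - 11*v + 16/3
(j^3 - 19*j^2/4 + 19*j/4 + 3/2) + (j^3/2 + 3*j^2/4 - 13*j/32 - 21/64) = 3*j^3/2 - 4*j^2 + 139*j/32 + 75/64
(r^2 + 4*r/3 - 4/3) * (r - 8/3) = r^3 - 4*r^2/3 - 44*r/9 + 32/9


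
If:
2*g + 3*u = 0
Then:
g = -3*u/2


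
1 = 1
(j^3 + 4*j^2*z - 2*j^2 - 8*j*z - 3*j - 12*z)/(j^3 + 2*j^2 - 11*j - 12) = (j + 4*z)/(j + 4)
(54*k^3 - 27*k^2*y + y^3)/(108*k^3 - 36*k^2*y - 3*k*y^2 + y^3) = (-3*k + y)/(-6*k + y)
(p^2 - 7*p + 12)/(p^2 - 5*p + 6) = (p - 4)/(p - 2)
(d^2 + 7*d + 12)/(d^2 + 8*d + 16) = (d + 3)/(d + 4)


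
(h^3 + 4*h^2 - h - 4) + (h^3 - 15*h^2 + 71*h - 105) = 2*h^3 - 11*h^2 + 70*h - 109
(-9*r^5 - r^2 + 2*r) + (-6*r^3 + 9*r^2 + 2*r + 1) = -9*r^5 - 6*r^3 + 8*r^2 + 4*r + 1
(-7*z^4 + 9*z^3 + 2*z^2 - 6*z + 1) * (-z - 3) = 7*z^5 + 12*z^4 - 29*z^3 + 17*z - 3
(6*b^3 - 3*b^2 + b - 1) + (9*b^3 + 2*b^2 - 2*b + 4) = 15*b^3 - b^2 - b + 3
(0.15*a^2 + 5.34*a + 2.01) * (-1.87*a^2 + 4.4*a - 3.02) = -0.2805*a^4 - 9.3258*a^3 + 19.2843*a^2 - 7.2828*a - 6.0702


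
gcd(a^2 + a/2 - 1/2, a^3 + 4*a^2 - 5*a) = 1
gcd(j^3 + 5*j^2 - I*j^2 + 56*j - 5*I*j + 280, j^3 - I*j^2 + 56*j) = j^2 - I*j + 56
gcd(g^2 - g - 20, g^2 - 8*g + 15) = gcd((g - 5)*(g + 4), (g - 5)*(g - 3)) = g - 5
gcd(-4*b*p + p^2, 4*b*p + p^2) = p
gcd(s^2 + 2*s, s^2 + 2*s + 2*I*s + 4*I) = s + 2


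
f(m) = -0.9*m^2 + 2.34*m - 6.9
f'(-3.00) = 7.74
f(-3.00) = -22.02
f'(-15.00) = 29.34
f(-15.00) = -244.50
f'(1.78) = -0.86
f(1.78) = -5.59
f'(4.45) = -5.67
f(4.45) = -14.31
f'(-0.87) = 3.91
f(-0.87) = -9.62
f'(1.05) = 0.45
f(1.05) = -5.44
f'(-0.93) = 4.01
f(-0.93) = -9.85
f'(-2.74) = 7.27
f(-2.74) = -20.07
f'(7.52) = -11.20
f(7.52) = -40.20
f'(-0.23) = 2.75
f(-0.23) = -7.49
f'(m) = 2.34 - 1.8*m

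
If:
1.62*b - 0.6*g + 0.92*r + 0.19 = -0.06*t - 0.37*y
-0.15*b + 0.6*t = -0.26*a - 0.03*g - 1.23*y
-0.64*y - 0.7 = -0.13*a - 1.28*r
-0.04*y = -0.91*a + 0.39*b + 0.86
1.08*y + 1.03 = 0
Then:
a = 10.9466126974823 - 6.39257909557727*t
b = 23.4347838534797 - 14.9160178896803*t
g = 61.40512774107 - 39.1777372867318*t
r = 0.649246314394567*t - 1.0417422039399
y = -0.95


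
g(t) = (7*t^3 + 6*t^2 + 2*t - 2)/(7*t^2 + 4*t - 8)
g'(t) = (-14*t - 4)*(7*t^3 + 6*t^2 + 2*t - 2)/(7*t^2 + 4*t - 8)^2 + (21*t^2 + 12*t + 2)/(7*t^2 + 4*t - 8) = (49*t^4 + 56*t^3 - 158*t^2 - 68*t - 8)/(49*t^4 + 56*t^3 - 96*t^2 - 64*t + 64)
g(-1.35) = 17.10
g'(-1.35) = -434.06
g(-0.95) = 0.82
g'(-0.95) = -3.13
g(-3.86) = -3.99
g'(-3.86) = 0.85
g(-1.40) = -102.07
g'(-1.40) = -13049.00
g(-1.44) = -17.66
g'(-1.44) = -340.56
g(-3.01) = -3.33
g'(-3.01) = 0.67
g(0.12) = 0.22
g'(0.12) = -0.33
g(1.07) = 3.63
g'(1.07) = -6.99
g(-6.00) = -5.95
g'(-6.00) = 0.95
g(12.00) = 12.39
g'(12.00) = 0.99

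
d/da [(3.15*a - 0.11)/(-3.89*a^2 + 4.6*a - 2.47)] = (12.2535*a^2 - 0.8558*a - 7.2745)/(15.1321*a^4 - 35.788*a^3 + 40.3766*a^2 - 22.724*a + 6.1009)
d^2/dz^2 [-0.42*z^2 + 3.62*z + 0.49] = -0.840000000000000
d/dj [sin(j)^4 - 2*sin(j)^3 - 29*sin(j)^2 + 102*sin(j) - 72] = 2*(2*sin(j)^3 - 3*sin(j)^2 - 29*sin(j) + 51)*cos(j)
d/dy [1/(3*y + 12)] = -1/(3*(y + 4)^2)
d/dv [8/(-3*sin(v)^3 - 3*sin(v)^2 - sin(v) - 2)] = 8*(3*sin(v) + 1)^2*cos(v)/(3*sin(v)^3 + 3*sin(v)^2 + sin(v) + 2)^2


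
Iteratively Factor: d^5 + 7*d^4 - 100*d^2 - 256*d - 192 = (d - 4)*(d^4 + 11*d^3 + 44*d^2 + 76*d + 48) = (d - 4)*(d + 2)*(d^3 + 9*d^2 + 26*d + 24) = (d - 4)*(d + 2)*(d + 3)*(d^2 + 6*d + 8) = (d - 4)*(d + 2)^2*(d + 3)*(d + 4)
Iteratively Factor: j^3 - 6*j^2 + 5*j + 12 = (j - 4)*(j^2 - 2*j - 3) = (j - 4)*(j - 3)*(j + 1)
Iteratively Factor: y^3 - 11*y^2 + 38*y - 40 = (y - 4)*(y^2 - 7*y + 10) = (y - 4)*(y - 2)*(y - 5)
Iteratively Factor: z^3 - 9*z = (z + 3)*(z^2 - 3*z) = (z - 3)*(z + 3)*(z)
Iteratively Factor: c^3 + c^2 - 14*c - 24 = (c - 4)*(c^2 + 5*c + 6) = (c - 4)*(c + 2)*(c + 3)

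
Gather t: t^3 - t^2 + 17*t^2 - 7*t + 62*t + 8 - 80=t^3 + 16*t^2 + 55*t - 72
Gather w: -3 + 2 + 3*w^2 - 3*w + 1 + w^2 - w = 4*w^2 - 4*w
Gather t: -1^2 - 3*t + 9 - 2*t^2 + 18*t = -2*t^2 + 15*t + 8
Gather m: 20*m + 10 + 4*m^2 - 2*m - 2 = 4*m^2 + 18*m + 8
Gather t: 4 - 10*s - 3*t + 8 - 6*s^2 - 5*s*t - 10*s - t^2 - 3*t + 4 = -6*s^2 - 20*s - t^2 + t*(-5*s - 6) + 16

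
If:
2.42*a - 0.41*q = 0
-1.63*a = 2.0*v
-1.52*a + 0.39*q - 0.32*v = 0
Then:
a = 0.00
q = 0.00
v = 0.00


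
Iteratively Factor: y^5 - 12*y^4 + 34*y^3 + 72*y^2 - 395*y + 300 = (y - 1)*(y^4 - 11*y^3 + 23*y^2 + 95*y - 300) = (y - 4)*(y - 1)*(y^3 - 7*y^2 - 5*y + 75) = (y - 5)*(y - 4)*(y - 1)*(y^2 - 2*y - 15) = (y - 5)*(y - 4)*(y - 1)*(y + 3)*(y - 5)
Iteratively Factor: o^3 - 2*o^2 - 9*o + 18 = (o - 2)*(o^2 - 9) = (o - 2)*(o + 3)*(o - 3)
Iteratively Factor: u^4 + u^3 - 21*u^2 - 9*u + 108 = (u + 4)*(u^3 - 3*u^2 - 9*u + 27) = (u + 3)*(u + 4)*(u^2 - 6*u + 9) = (u - 3)*(u + 3)*(u + 4)*(u - 3)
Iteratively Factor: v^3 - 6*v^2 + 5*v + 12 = (v + 1)*(v^2 - 7*v + 12) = (v - 3)*(v + 1)*(v - 4)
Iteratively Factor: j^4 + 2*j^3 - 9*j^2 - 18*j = (j + 2)*(j^3 - 9*j) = j*(j + 2)*(j^2 - 9) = j*(j - 3)*(j + 2)*(j + 3)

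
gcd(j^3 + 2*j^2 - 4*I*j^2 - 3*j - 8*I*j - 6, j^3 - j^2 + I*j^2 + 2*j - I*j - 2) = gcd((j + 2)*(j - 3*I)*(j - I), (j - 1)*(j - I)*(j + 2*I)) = j - I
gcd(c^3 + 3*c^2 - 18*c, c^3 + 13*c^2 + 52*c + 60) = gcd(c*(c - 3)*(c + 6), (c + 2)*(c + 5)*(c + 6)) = c + 6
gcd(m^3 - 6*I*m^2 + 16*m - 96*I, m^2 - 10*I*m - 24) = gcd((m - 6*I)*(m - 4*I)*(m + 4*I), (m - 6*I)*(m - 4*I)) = m^2 - 10*I*m - 24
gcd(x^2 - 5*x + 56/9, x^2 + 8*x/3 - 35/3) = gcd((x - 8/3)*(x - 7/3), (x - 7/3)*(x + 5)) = x - 7/3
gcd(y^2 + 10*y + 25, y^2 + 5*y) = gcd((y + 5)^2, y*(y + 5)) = y + 5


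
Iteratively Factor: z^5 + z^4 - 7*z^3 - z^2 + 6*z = (z + 1)*(z^4 - 7*z^2 + 6*z) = z*(z + 1)*(z^3 - 7*z + 6) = z*(z + 1)*(z + 3)*(z^2 - 3*z + 2) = z*(z - 2)*(z + 1)*(z + 3)*(z - 1)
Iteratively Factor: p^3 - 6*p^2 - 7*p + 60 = (p - 5)*(p^2 - p - 12) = (p - 5)*(p - 4)*(p + 3)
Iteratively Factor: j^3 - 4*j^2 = (j)*(j^2 - 4*j) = j*(j - 4)*(j)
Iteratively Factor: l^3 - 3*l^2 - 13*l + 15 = (l - 1)*(l^2 - 2*l - 15) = (l - 1)*(l + 3)*(l - 5)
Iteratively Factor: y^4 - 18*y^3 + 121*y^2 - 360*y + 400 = (y - 5)*(y^3 - 13*y^2 + 56*y - 80) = (y - 5)*(y - 4)*(y^2 - 9*y + 20) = (y - 5)^2*(y - 4)*(y - 4)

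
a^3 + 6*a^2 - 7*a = a*(a - 1)*(a + 7)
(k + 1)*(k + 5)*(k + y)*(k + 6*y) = k^4 + 7*k^3*y + 6*k^3 + 6*k^2*y^2 + 42*k^2*y + 5*k^2 + 36*k*y^2 + 35*k*y + 30*y^2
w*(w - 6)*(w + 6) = w^3 - 36*w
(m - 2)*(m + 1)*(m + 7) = m^3 + 6*m^2 - 9*m - 14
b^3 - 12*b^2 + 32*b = b*(b - 8)*(b - 4)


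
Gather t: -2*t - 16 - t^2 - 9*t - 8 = -t^2 - 11*t - 24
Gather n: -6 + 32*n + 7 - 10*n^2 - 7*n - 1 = -10*n^2 + 25*n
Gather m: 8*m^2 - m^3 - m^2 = -m^3 + 7*m^2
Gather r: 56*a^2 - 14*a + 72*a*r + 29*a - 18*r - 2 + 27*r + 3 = 56*a^2 + 15*a + r*(72*a + 9) + 1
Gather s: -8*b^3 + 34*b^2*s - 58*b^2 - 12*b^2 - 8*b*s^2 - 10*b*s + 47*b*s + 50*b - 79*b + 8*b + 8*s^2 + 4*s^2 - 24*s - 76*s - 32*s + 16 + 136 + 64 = -8*b^3 - 70*b^2 - 21*b + s^2*(12 - 8*b) + s*(34*b^2 + 37*b - 132) + 216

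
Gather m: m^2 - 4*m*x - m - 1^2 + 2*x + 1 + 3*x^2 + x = m^2 + m*(-4*x - 1) + 3*x^2 + 3*x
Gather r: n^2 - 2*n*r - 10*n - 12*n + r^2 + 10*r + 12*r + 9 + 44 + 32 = n^2 - 22*n + r^2 + r*(22 - 2*n) + 85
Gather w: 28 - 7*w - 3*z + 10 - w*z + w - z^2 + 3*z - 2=w*(-z - 6) - z^2 + 36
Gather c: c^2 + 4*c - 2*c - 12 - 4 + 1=c^2 + 2*c - 15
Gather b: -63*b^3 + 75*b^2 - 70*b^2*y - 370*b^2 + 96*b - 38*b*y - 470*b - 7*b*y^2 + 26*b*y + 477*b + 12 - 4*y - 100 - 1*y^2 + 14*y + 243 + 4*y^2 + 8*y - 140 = -63*b^3 + b^2*(-70*y - 295) + b*(-7*y^2 - 12*y + 103) + 3*y^2 + 18*y + 15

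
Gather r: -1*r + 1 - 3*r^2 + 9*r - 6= -3*r^2 + 8*r - 5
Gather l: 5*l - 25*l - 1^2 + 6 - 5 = -20*l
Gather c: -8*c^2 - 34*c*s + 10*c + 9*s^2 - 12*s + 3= -8*c^2 + c*(10 - 34*s) + 9*s^2 - 12*s + 3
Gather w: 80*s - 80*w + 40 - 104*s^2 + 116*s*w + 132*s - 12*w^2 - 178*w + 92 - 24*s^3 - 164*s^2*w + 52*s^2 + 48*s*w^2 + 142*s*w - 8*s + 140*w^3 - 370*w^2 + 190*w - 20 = -24*s^3 - 52*s^2 + 204*s + 140*w^3 + w^2*(48*s - 382) + w*(-164*s^2 + 258*s - 68) + 112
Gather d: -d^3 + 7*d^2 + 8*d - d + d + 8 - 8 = -d^3 + 7*d^2 + 8*d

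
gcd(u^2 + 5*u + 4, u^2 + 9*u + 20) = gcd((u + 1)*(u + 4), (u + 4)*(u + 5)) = u + 4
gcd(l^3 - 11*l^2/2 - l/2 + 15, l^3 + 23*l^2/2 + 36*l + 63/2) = l + 3/2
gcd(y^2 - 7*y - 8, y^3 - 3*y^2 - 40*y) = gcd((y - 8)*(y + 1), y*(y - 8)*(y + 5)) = y - 8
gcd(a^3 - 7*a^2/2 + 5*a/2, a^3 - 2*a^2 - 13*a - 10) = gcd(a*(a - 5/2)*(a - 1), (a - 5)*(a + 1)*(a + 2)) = 1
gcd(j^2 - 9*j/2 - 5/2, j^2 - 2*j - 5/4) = j + 1/2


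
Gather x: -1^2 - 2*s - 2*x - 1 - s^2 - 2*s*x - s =-s^2 - 3*s + x*(-2*s - 2) - 2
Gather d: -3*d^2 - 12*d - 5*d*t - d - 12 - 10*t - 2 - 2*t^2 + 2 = -3*d^2 + d*(-5*t - 13) - 2*t^2 - 10*t - 12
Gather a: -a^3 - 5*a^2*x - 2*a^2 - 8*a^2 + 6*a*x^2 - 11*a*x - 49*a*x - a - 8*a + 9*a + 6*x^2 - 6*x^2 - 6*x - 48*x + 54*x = -a^3 + a^2*(-5*x - 10) + a*(6*x^2 - 60*x)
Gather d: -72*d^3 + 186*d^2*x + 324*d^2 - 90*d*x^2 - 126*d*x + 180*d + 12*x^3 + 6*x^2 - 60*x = -72*d^3 + d^2*(186*x + 324) + d*(-90*x^2 - 126*x + 180) + 12*x^3 + 6*x^2 - 60*x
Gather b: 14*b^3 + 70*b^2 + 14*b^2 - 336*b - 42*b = 14*b^3 + 84*b^2 - 378*b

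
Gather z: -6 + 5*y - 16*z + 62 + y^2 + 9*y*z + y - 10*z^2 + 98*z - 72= y^2 + 6*y - 10*z^2 + z*(9*y + 82) - 16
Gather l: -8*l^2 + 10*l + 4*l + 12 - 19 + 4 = -8*l^2 + 14*l - 3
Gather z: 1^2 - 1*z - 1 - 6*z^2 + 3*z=-6*z^2 + 2*z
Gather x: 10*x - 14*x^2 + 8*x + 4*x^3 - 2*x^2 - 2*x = 4*x^3 - 16*x^2 + 16*x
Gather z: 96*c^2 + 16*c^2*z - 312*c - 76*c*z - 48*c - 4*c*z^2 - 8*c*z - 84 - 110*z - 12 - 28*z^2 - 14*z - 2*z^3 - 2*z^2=96*c^2 - 360*c - 2*z^3 + z^2*(-4*c - 30) + z*(16*c^2 - 84*c - 124) - 96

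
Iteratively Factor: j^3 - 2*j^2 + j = (j)*(j^2 - 2*j + 1) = j*(j - 1)*(j - 1)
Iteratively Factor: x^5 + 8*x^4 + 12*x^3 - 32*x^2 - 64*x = (x - 2)*(x^4 + 10*x^3 + 32*x^2 + 32*x) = (x - 2)*(x + 2)*(x^3 + 8*x^2 + 16*x) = (x - 2)*(x + 2)*(x + 4)*(x^2 + 4*x) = x*(x - 2)*(x + 2)*(x + 4)*(x + 4)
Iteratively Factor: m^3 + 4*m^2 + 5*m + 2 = (m + 2)*(m^2 + 2*m + 1) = (m + 1)*(m + 2)*(m + 1)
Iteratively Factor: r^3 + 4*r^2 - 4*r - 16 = (r + 2)*(r^2 + 2*r - 8) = (r + 2)*(r + 4)*(r - 2)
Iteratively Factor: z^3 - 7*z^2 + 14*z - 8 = (z - 1)*(z^2 - 6*z + 8) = (z - 2)*(z - 1)*(z - 4)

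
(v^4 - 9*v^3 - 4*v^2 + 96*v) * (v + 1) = v^5 - 8*v^4 - 13*v^3 + 92*v^2 + 96*v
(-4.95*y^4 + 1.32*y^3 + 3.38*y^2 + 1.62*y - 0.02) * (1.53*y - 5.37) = -7.5735*y^5 + 28.6011*y^4 - 1.917*y^3 - 15.672*y^2 - 8.73*y + 0.1074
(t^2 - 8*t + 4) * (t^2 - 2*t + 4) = t^4 - 10*t^3 + 24*t^2 - 40*t + 16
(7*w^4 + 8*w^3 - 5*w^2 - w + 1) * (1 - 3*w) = -21*w^5 - 17*w^4 + 23*w^3 - 2*w^2 - 4*w + 1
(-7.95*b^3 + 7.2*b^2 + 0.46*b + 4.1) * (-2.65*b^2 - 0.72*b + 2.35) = 21.0675*b^5 - 13.356*b^4 - 25.0855*b^3 + 5.7238*b^2 - 1.871*b + 9.635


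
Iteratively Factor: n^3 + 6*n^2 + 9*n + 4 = (n + 4)*(n^2 + 2*n + 1) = (n + 1)*(n + 4)*(n + 1)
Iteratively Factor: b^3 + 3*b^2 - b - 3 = (b - 1)*(b^2 + 4*b + 3) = (b - 1)*(b + 3)*(b + 1)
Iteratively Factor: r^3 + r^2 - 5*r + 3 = (r - 1)*(r^2 + 2*r - 3) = (r - 1)*(r + 3)*(r - 1)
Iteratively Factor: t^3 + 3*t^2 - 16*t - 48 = (t + 4)*(t^2 - t - 12) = (t - 4)*(t + 4)*(t + 3)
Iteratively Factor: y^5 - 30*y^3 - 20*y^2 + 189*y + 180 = (y + 4)*(y^4 - 4*y^3 - 14*y^2 + 36*y + 45) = (y - 3)*(y + 4)*(y^3 - y^2 - 17*y - 15) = (y - 5)*(y - 3)*(y + 4)*(y^2 + 4*y + 3) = (y - 5)*(y - 3)*(y + 1)*(y + 4)*(y + 3)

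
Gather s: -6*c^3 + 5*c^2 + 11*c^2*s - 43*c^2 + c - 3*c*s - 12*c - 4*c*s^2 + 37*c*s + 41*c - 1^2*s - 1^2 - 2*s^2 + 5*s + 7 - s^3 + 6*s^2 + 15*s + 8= -6*c^3 - 38*c^2 + 30*c - s^3 + s^2*(4 - 4*c) + s*(11*c^2 + 34*c + 19) + 14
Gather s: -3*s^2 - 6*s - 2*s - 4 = -3*s^2 - 8*s - 4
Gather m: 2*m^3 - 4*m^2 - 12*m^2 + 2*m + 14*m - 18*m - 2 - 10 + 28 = 2*m^3 - 16*m^2 - 2*m + 16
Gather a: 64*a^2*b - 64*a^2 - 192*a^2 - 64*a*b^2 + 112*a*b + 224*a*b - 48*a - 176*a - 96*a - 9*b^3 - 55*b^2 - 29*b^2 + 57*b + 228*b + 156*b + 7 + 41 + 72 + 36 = a^2*(64*b - 256) + a*(-64*b^2 + 336*b - 320) - 9*b^3 - 84*b^2 + 441*b + 156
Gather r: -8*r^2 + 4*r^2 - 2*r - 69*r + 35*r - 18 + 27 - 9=-4*r^2 - 36*r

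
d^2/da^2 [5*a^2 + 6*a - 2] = 10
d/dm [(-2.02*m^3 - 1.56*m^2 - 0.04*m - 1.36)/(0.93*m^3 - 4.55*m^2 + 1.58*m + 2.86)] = (-8.88178419700125e-16*m^5 + 10.6418*m^4 - 6.3088*m^3 - 16.184*m^2 - 21.2992*m + 2.0344)/(0.8649*m^6 - 8.463*m^5 + 23.6413*m^4 - 9.0584*m^3 - 23.5296*m^2 + 9.0376*m + 8.1796)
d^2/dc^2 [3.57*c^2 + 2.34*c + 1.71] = 7.14000000000000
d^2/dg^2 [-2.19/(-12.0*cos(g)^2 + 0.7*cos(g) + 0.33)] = (1261.44*(1 - cos(g)^2)^2 - 55.188*cos(g)^3 + 666.4827*cos(g)^2 + 109.87011*cos(g) - 1280.931)/(-12.0*cos(g)^2 + 0.7*cos(g) + 0.33)^3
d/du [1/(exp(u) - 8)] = -exp(u)/(exp(u) - 8)^2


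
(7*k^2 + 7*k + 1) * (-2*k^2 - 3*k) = -14*k^4 - 35*k^3 - 23*k^2 - 3*k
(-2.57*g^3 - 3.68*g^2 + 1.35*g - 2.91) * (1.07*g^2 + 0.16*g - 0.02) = -2.7499*g^5 - 4.3488*g^4 + 0.9071*g^3 - 2.8241*g^2 - 0.4926*g + 0.0582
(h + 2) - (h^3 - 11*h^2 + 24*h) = -h^3 + 11*h^2 - 23*h + 2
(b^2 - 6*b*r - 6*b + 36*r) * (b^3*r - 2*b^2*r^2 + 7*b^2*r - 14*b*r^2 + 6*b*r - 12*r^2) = b^5*r - 8*b^4*r^2 + b^4*r + 12*b^3*r^3 - 8*b^3*r^2 - 36*b^3*r + 12*b^2*r^3 + 288*b^2*r^2 - 36*b^2*r - 432*b*r^3 + 288*b*r^2 - 432*r^3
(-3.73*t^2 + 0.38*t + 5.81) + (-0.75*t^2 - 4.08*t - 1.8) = -4.48*t^2 - 3.7*t + 4.01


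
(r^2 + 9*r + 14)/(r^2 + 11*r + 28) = (r + 2)/(r + 4)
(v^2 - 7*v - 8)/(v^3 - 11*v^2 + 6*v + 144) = (v + 1)/(v^2 - 3*v - 18)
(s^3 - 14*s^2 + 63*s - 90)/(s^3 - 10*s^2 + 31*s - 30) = (s - 6)/(s - 2)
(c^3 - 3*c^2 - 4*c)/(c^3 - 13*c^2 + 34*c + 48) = c*(c - 4)/(c^2 - 14*c + 48)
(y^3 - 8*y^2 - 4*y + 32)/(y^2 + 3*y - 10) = (y^2 - 6*y - 16)/(y + 5)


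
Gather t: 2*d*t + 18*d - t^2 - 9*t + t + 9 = 18*d - t^2 + t*(2*d - 8) + 9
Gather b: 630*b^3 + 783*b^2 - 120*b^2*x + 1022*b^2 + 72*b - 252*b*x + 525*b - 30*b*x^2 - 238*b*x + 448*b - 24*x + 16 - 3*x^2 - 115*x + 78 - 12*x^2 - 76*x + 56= 630*b^3 + b^2*(1805 - 120*x) + b*(-30*x^2 - 490*x + 1045) - 15*x^2 - 215*x + 150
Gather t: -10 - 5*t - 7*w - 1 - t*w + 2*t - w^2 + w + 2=t*(-w - 3) - w^2 - 6*w - 9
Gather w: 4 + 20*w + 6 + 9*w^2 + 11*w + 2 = 9*w^2 + 31*w + 12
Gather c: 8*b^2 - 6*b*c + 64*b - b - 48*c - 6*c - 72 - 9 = 8*b^2 + 63*b + c*(-6*b - 54) - 81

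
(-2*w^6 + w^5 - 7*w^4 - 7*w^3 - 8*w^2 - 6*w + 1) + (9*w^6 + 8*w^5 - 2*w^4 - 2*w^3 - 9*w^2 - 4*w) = 7*w^6 + 9*w^5 - 9*w^4 - 9*w^3 - 17*w^2 - 10*w + 1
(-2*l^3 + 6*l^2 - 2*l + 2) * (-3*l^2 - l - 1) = 6*l^5 - 16*l^4 + 2*l^3 - 10*l^2 - 2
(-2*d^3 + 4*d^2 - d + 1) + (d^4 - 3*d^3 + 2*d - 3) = d^4 - 5*d^3 + 4*d^2 + d - 2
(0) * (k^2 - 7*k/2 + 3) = 0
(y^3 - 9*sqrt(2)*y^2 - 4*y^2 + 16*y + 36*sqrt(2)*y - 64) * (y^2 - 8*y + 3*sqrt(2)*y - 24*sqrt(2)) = y^5 - 12*y^4 - 6*sqrt(2)*y^4 - 6*y^3 + 72*sqrt(2)*y^3 - 144*sqrt(2)*y^2 + 456*y^2 - 1216*y - 576*sqrt(2)*y + 1536*sqrt(2)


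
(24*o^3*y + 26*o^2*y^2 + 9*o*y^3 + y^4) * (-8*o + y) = -192*o^4*y - 184*o^3*y^2 - 46*o^2*y^3 + o*y^4 + y^5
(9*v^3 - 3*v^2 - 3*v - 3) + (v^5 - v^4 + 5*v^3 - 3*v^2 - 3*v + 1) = v^5 - v^4 + 14*v^3 - 6*v^2 - 6*v - 2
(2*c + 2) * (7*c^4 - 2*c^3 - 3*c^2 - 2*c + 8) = 14*c^5 + 10*c^4 - 10*c^3 - 10*c^2 + 12*c + 16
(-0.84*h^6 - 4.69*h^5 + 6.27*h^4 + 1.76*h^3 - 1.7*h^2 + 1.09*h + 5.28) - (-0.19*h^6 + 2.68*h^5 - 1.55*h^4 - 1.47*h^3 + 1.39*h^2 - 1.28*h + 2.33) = -0.65*h^6 - 7.37*h^5 + 7.82*h^4 + 3.23*h^3 - 3.09*h^2 + 2.37*h + 2.95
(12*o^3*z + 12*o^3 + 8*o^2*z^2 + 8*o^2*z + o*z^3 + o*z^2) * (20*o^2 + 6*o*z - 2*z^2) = 240*o^5*z + 240*o^5 + 232*o^4*z^2 + 232*o^4*z + 44*o^3*z^3 + 44*o^3*z^2 - 10*o^2*z^4 - 10*o^2*z^3 - 2*o*z^5 - 2*o*z^4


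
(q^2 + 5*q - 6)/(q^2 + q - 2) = (q + 6)/(q + 2)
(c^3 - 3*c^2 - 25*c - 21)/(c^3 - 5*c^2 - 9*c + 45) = (c^2 - 6*c - 7)/(c^2 - 8*c + 15)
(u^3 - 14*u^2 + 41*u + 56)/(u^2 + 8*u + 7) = (u^2 - 15*u + 56)/(u + 7)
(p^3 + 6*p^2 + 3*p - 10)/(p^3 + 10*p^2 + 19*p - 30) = (p + 2)/(p + 6)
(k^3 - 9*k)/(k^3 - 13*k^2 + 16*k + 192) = k*(k - 3)/(k^2 - 16*k + 64)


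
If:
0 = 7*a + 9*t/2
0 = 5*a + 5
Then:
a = -1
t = 14/9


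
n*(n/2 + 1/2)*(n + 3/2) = n^3/2 + 5*n^2/4 + 3*n/4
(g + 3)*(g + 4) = g^2 + 7*g + 12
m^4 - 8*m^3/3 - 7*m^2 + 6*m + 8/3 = (m - 4)*(m - 1)*(m + 1/3)*(m + 2)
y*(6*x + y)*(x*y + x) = 6*x^2*y^2 + 6*x^2*y + x*y^3 + x*y^2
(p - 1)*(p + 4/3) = p^2 + p/3 - 4/3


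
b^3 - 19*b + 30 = (b - 3)*(b - 2)*(b + 5)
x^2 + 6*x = x*(x + 6)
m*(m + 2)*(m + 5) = m^3 + 7*m^2 + 10*m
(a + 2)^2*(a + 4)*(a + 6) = a^4 + 14*a^3 + 68*a^2 + 136*a + 96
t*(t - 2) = t^2 - 2*t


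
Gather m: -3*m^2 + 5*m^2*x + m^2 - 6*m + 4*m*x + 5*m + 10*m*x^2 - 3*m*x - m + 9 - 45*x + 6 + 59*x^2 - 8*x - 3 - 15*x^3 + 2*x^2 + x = m^2*(5*x - 2) + m*(10*x^2 + x - 2) - 15*x^3 + 61*x^2 - 52*x + 12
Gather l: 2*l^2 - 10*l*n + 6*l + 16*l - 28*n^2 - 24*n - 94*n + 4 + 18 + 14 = 2*l^2 + l*(22 - 10*n) - 28*n^2 - 118*n + 36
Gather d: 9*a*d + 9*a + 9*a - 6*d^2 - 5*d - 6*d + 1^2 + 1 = 18*a - 6*d^2 + d*(9*a - 11) + 2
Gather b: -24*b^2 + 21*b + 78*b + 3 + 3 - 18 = -24*b^2 + 99*b - 12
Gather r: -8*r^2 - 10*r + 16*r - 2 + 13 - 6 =-8*r^2 + 6*r + 5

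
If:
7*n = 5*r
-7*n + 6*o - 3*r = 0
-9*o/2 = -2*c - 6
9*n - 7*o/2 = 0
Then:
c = -3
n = 0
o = 0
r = 0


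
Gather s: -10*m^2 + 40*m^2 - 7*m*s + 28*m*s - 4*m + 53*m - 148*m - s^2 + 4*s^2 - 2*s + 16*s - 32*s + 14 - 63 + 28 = 30*m^2 - 99*m + 3*s^2 + s*(21*m - 18) - 21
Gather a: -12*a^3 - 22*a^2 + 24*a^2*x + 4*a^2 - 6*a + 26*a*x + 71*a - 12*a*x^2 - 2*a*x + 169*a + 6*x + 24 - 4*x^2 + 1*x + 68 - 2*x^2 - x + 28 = -12*a^3 + a^2*(24*x - 18) + a*(-12*x^2 + 24*x + 234) - 6*x^2 + 6*x + 120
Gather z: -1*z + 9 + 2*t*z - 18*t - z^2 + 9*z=-18*t - z^2 + z*(2*t + 8) + 9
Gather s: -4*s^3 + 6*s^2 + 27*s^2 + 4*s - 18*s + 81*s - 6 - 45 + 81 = -4*s^3 + 33*s^2 + 67*s + 30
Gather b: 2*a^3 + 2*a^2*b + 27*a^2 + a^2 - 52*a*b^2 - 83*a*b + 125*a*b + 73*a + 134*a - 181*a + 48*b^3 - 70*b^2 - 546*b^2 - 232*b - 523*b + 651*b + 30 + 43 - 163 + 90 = 2*a^3 + 28*a^2 + 26*a + 48*b^3 + b^2*(-52*a - 616) + b*(2*a^2 + 42*a - 104)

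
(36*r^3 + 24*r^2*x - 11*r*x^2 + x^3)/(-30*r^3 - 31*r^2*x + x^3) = (-6*r + x)/(5*r + x)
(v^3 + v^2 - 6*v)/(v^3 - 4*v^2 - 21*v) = (v - 2)/(v - 7)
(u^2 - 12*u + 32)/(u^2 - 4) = (u^2 - 12*u + 32)/(u^2 - 4)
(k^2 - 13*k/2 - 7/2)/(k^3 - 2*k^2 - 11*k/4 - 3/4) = 2*(k - 7)/(2*k^2 - 5*k - 3)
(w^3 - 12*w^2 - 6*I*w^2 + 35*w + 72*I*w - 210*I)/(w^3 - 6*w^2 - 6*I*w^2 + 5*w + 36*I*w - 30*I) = (w - 7)/(w - 1)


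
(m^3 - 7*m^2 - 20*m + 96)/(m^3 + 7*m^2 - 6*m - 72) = (m - 8)/(m + 6)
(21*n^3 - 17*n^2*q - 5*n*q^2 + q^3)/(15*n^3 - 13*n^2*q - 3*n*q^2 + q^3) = (-7*n + q)/(-5*n + q)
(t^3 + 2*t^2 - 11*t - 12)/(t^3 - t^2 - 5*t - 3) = (t + 4)/(t + 1)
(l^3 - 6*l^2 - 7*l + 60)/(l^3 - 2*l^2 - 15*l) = (l - 4)/l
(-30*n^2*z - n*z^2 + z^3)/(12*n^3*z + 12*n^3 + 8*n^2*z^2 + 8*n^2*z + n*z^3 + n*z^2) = z*(-30*n^2 - n*z + z^2)/(n*(12*n^2*z + 12*n^2 + 8*n*z^2 + 8*n*z + z^3 + z^2))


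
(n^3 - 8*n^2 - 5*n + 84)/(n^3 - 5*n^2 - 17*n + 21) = (n - 4)/(n - 1)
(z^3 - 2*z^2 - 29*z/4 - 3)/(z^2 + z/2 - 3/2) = (z^2 - 7*z/2 - 2)/(z - 1)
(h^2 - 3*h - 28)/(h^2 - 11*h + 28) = (h + 4)/(h - 4)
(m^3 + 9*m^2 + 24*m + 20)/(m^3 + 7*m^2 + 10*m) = (m + 2)/m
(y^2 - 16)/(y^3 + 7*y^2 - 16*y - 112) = 1/(y + 7)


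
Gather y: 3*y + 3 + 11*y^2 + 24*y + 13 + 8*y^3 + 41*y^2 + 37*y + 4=8*y^3 + 52*y^2 + 64*y + 20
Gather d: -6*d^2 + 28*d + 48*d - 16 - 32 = -6*d^2 + 76*d - 48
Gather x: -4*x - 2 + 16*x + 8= 12*x + 6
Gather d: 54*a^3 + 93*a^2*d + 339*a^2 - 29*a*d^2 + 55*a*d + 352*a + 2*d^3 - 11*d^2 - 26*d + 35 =54*a^3 + 339*a^2 + 352*a + 2*d^3 + d^2*(-29*a - 11) + d*(93*a^2 + 55*a - 26) + 35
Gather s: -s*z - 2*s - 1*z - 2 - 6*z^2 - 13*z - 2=s*(-z - 2) - 6*z^2 - 14*z - 4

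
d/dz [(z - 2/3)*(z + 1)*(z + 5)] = 3*z^2 + 32*z/3 + 1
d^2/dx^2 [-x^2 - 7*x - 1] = -2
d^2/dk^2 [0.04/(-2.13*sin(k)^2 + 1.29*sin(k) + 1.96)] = (-0.725904*sin(k)^4 + 0.329724*sin(k)^3 + 0.354324*sin(k)^2 - 0.558312*sin(k) + 0.467112)/(-2.13*sin(k)^2 + 1.29*sin(k) + 1.96)^3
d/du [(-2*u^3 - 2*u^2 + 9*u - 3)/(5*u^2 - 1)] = (-10*u^4 - 39*u^2 + 34*u - 9)/(25*u^4 - 10*u^2 + 1)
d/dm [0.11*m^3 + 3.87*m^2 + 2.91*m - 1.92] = 0.33*m^2 + 7.74*m + 2.91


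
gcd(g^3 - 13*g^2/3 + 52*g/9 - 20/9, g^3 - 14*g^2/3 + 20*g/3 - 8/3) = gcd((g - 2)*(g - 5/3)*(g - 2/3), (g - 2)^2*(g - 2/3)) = g^2 - 8*g/3 + 4/3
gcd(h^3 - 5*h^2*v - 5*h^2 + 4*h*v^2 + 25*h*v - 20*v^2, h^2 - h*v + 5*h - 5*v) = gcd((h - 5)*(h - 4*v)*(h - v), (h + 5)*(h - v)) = -h + v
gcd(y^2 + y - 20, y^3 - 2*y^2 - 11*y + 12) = y - 4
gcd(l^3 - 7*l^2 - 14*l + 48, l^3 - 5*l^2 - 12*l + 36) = l^2 + l - 6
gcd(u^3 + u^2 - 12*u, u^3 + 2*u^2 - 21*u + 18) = u - 3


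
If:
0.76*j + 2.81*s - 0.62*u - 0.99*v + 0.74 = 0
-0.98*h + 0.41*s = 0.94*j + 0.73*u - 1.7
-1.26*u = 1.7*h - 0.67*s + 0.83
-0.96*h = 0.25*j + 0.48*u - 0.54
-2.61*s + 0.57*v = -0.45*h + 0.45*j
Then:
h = 0.26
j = 2.34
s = 0.74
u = -0.62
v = 5.04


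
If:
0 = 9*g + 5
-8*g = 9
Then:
No Solution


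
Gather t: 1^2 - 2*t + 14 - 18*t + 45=60 - 20*t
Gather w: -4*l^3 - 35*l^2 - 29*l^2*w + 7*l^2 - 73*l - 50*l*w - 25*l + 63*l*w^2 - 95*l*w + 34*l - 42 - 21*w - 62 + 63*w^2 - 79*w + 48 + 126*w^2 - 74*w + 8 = -4*l^3 - 28*l^2 - 64*l + w^2*(63*l + 189) + w*(-29*l^2 - 145*l - 174) - 48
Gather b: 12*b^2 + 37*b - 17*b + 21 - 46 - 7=12*b^2 + 20*b - 32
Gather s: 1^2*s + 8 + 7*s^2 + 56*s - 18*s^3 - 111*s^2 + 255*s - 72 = -18*s^3 - 104*s^2 + 312*s - 64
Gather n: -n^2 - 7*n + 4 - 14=-n^2 - 7*n - 10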